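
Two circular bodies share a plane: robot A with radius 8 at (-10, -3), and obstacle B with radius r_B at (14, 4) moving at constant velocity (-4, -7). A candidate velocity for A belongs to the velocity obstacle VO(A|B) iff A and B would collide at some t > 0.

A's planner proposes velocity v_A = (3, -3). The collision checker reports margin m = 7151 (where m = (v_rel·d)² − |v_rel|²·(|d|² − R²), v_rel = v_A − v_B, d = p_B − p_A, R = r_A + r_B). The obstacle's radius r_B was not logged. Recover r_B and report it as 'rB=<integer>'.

m = 7151
d = (24, 7);  v_rel = (7, 4),  |v_rel|² = 65
v_rel×d = (7)·(7) − (4)·(24) = -47
since m = R²·65 − (-47)²:  R² = (2209 + 7151) / 65 = 144
R = √144 = 12  ⇒  r_B = 12 − 8 = 4

rB=4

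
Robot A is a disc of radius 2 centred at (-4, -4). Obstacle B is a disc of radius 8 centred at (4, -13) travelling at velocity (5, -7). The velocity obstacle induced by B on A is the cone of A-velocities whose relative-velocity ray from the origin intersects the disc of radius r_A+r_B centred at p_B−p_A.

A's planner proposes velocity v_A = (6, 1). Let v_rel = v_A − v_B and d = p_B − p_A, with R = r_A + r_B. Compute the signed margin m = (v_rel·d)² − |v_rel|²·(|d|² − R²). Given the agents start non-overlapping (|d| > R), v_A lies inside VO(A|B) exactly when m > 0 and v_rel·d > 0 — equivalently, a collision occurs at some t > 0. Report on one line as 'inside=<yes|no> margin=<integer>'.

d = (8, -9),  |d|² = 145;  R = 2+8 = 10,  c = 145−10² = 45
v_rel = (1, 8),  |v_rel|² = 65;  v_rel·d = (1)·(8) + (8)·(-9) = -64
65·t² + 128·t + 45 = 0  ⇒  m = (-64)² − 65·45 = 1171
m = 1171 > 0,  v_rel·d = -64 < 0  ⇒  outside

inside=no margin=1171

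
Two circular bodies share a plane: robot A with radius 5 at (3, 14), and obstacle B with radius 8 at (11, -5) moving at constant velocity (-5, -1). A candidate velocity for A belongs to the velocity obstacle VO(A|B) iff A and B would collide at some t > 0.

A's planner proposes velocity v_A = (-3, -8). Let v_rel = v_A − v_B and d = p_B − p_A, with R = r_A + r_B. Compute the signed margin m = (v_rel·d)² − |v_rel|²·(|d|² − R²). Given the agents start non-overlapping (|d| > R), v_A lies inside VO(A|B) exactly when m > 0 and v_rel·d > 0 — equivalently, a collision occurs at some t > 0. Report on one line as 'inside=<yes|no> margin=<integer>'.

d = (8, -19),  |d|² = 425;  R = 5+8 = 13,  c = 425−13² = 256
v_rel = (2, -7),  |v_rel|² = 53;  v_rel·d = (2)·(8) + (-7)·(-19) = 149
53·t² − 298·t + 256 = 0  ⇒  m = 149² − 53·256 = 8633
m = 8633 > 0,  v_rel·d = 149 > 0  ⇒  inside

inside=yes margin=8633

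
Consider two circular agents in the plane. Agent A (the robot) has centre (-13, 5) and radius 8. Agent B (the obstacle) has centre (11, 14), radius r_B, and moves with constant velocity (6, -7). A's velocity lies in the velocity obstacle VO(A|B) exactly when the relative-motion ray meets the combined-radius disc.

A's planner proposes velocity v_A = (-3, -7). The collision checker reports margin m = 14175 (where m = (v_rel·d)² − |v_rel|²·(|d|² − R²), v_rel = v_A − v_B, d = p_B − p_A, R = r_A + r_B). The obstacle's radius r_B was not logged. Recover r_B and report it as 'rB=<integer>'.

m = 14175
d = (24, 9);  v_rel = (-9, 0),  |v_rel|² = 81
v_rel×d = (-9)·(9) − (0)·(24) = -81
since m = R²·81 − (-81)²:  R² = (6561 + 14175) / 81 = 256
R = √256 = 16  ⇒  r_B = 16 − 8 = 8

rB=8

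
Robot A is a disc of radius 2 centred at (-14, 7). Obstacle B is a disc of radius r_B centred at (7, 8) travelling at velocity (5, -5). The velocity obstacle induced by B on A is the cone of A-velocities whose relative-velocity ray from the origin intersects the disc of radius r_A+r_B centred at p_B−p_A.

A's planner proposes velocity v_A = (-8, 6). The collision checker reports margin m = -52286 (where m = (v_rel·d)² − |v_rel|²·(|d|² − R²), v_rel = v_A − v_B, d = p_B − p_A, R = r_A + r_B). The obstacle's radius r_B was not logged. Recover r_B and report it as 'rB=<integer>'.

m = -52286
d = (21, 1);  v_rel = (-13, 11),  |v_rel|² = 290
v_rel×d = (-13)·(1) − (11)·(21) = -244
since m = R²·290 − (-244)²:  R² = (59536 + -52286) / 290 = 25
R = √25 = 5  ⇒  r_B = 5 − 2 = 3

rB=3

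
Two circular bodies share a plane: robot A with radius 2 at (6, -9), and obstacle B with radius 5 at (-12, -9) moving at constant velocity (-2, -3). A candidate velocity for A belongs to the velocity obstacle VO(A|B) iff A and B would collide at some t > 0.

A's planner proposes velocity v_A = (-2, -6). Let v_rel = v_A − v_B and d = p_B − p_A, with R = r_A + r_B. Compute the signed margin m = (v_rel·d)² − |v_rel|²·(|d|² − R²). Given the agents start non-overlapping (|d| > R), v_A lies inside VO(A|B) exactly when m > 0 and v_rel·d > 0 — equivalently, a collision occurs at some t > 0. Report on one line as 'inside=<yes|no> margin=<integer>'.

d = (-18, 0),  |d|² = 324;  R = 2+5 = 7,  c = 324−7² = 275
v_rel = (0, -3),  |v_rel|² = 9;  v_rel·d = (0)·(-18) + (-3)·(0) = 0
9·t² − 0·t + 275 = 0  ⇒  m = 0² − 9·275 = -2475
m = -2475 < 0,  v_rel·d = 0 = 0  ⇒  outside

inside=no margin=-2475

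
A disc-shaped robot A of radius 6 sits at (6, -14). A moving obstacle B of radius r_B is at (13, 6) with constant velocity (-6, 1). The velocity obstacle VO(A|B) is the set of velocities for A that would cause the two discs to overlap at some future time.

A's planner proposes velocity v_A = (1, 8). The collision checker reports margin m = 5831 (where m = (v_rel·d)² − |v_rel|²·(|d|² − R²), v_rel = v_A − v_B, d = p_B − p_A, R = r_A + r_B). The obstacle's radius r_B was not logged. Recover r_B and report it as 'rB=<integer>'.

m = 5831
d = (7, 20);  v_rel = (7, 7),  |v_rel|² = 98
v_rel×d = (7)·(20) − (7)·(7) = 91
since m = R²·98 − 91²:  R² = (8281 + 5831) / 98 = 144
R = √144 = 12  ⇒  r_B = 12 − 6 = 6

rB=6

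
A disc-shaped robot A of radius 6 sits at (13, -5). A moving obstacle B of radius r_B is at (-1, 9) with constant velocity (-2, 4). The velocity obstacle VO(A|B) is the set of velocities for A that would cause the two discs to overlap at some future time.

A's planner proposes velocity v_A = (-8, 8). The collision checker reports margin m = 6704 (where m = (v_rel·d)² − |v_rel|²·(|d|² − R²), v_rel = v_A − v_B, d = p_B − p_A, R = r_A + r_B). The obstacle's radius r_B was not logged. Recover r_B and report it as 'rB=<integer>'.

m = 6704
d = (-14, 14);  v_rel = (-6, 4),  |v_rel|² = 52
v_rel×d = (-6)·(14) − (4)·(-14) = -28
since m = R²·52 − (-28)²:  R² = (784 + 6704) / 52 = 144
R = √144 = 12  ⇒  r_B = 12 − 6 = 6

rB=6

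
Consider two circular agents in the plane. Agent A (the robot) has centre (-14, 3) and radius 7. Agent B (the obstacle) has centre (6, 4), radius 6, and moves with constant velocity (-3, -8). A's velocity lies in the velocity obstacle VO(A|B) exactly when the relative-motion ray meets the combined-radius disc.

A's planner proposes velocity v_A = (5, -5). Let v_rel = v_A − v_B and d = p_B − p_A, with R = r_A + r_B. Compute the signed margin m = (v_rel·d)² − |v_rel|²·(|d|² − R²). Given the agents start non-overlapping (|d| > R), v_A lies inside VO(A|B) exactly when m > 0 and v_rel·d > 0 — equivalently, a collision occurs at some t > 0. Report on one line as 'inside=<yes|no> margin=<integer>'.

d = (20, 1),  |d|² = 401;  R = 7+6 = 13,  c = 401−13² = 232
v_rel = (8, 3),  |v_rel|² = 73;  v_rel·d = (8)·(20) + (3)·(1) = 163
73·t² − 326·t + 232 = 0  ⇒  m = 163² − 73·232 = 9633
m = 9633 > 0,  v_rel·d = 163 > 0  ⇒  inside

inside=yes margin=9633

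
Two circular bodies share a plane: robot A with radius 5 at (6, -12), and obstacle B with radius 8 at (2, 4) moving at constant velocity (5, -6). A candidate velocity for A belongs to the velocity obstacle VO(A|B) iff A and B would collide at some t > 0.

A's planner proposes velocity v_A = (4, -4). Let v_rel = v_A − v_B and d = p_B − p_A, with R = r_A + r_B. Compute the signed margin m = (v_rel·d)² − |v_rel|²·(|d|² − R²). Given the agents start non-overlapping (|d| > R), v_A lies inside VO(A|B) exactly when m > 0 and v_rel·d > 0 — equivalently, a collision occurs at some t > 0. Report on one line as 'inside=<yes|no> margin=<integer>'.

d = (-4, 16),  |d|² = 272;  R = 5+8 = 13,  c = 272−13² = 103
v_rel = (-1, 2),  |v_rel|² = 5;  v_rel·d = (-1)·(-4) + (2)·(16) = 36
5·t² − 72·t + 103 = 0  ⇒  m = 36² − 5·103 = 781
m = 781 > 0,  v_rel·d = 36 > 0  ⇒  inside

inside=yes margin=781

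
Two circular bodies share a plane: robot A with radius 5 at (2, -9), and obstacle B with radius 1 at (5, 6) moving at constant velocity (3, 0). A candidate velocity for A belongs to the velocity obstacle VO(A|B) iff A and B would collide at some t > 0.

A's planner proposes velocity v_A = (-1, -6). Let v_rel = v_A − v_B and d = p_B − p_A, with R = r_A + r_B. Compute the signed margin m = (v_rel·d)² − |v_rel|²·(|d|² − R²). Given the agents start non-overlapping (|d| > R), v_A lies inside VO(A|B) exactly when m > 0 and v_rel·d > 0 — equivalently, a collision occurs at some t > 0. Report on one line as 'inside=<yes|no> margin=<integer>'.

d = (3, 15),  |d|² = 234;  R = 5+1 = 6,  c = 234−6² = 198
v_rel = (-4, -6),  |v_rel|² = 52;  v_rel·d = (-4)·(3) + (-6)·(15) = -102
52·t² + 204·t + 198 = 0  ⇒  m = (-102)² − 52·198 = 108
m = 108 > 0,  v_rel·d = -102 < 0  ⇒  outside

inside=no margin=108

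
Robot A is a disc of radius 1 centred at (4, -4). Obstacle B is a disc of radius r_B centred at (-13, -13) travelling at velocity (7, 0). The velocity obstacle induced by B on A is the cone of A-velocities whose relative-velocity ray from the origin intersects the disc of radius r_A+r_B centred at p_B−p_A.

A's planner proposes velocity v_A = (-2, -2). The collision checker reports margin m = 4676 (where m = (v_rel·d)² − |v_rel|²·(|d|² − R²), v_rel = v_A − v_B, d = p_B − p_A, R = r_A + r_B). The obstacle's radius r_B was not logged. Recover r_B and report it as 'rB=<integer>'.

m = 4676
d = (-17, -9);  v_rel = (-9, -2),  |v_rel|² = 85
v_rel×d = (-9)·(-9) − (-2)·(-17) = 47
since m = R²·85 − 47²:  R² = (2209 + 4676) / 85 = 81
R = √81 = 9  ⇒  r_B = 9 − 1 = 8

rB=8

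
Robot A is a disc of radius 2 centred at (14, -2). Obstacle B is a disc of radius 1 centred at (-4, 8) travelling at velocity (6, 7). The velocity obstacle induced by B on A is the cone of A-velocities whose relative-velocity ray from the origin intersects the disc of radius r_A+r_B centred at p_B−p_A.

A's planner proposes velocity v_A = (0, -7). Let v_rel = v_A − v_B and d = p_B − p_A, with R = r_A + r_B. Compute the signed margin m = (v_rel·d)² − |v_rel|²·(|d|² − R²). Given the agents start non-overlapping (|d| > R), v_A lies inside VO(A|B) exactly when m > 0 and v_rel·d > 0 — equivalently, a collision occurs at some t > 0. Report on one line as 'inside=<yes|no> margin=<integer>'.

d = (-18, 10),  |d|² = 424;  R = 2+1 = 3,  c = 424−3² = 415
v_rel = (-6, -14),  |v_rel|² = 232;  v_rel·d = (-6)·(-18) + (-14)·(10) = -32
232·t² + 64·t + 415 = 0  ⇒  m = (-32)² − 232·415 = -95256
m = -95256 < 0,  v_rel·d = -32 < 0  ⇒  outside

inside=no margin=-95256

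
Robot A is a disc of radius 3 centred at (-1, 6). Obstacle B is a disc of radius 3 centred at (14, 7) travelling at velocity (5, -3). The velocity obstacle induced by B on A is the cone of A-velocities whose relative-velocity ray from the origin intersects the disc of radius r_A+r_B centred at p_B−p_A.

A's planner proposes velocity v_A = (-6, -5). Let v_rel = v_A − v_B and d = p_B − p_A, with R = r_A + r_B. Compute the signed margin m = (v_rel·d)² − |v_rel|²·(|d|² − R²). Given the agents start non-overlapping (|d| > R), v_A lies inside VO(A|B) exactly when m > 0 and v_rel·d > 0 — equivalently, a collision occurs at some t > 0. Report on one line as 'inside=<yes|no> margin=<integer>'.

d = (15, 1),  |d|² = 226;  R = 3+3 = 6,  c = 226−6² = 190
v_rel = (-11, -2),  |v_rel|² = 125;  v_rel·d = (-11)·(15) + (-2)·(1) = -167
125·t² + 334·t + 190 = 0  ⇒  m = (-167)² − 125·190 = 4139
m = 4139 > 0,  v_rel·d = -167 < 0  ⇒  outside

inside=no margin=4139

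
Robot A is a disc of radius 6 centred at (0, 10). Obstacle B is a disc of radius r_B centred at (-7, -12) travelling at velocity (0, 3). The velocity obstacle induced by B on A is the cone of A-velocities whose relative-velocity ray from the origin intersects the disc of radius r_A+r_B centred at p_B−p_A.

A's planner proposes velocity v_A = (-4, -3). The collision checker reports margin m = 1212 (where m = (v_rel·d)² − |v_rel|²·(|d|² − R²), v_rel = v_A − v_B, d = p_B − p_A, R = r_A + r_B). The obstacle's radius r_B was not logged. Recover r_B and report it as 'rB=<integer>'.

m = 1212
d = (-7, -22);  v_rel = (-4, -6),  |v_rel|² = 52
v_rel×d = (-4)·(-22) − (-6)·(-7) = 46
since m = R²·52 − 46²:  R² = (2116 + 1212) / 52 = 64
R = √64 = 8  ⇒  r_B = 8 − 6 = 2

rB=2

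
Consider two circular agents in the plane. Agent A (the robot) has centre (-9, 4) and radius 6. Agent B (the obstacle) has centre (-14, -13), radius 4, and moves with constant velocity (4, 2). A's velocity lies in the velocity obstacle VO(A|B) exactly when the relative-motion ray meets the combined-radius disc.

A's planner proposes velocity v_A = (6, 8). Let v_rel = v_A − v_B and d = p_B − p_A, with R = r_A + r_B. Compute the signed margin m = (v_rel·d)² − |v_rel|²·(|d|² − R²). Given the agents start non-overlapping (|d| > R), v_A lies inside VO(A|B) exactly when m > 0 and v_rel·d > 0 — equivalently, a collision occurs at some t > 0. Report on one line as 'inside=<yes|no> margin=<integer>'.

d = (-5, -17),  |d|² = 314;  R = 6+4 = 10,  c = 314−10² = 214
v_rel = (2, 6),  |v_rel|² = 40;  v_rel·d = (2)·(-5) + (6)·(-17) = -112
40·t² + 224·t + 214 = 0  ⇒  m = (-112)² − 40·214 = 3984
m = 3984 > 0,  v_rel·d = -112 < 0  ⇒  outside

inside=no margin=3984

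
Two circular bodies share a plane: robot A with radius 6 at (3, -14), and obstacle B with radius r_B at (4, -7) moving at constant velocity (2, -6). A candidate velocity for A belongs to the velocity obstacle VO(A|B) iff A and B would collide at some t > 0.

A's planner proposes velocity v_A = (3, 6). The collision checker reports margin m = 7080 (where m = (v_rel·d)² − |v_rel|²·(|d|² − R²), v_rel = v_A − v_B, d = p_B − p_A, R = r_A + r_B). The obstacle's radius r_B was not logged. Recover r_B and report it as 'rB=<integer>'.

m = 7080
d = (1, 7);  v_rel = (1, 12),  |v_rel|² = 145
v_rel×d = (1)·(7) − (12)·(1) = -5
since m = R²·145 − (-5)²:  R² = (25 + 7080) / 145 = 49
R = √49 = 7  ⇒  r_B = 7 − 6 = 1

rB=1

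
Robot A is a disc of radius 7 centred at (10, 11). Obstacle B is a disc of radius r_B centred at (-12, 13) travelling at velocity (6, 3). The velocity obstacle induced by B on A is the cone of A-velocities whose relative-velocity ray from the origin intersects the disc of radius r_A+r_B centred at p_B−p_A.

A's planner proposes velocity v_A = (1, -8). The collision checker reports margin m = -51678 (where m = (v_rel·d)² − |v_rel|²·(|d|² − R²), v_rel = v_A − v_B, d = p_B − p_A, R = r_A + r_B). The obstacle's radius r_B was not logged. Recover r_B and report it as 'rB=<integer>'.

m = -51678
d = (-22, 2);  v_rel = (-5, -11),  |v_rel|² = 146
v_rel×d = (-5)·(2) − (-11)·(-22) = -252
since m = R²·146 − (-252)²:  R² = (63504 + -51678) / 146 = 81
R = √81 = 9  ⇒  r_B = 9 − 7 = 2

rB=2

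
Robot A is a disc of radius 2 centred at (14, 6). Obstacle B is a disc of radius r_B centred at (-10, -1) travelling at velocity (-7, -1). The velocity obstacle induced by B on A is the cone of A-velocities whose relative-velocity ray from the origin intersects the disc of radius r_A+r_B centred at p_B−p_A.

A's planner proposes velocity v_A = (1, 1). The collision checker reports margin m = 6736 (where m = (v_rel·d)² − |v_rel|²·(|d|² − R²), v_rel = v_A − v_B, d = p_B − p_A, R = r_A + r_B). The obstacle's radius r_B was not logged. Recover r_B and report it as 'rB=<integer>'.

m = 6736
d = (-24, -7);  v_rel = (8, 2),  |v_rel|² = 68
v_rel×d = (8)·(-7) − (2)·(-24) = -8
since m = R²·68 − (-8)²:  R² = (64 + 6736) / 68 = 100
R = √100 = 10  ⇒  r_B = 10 − 2 = 8

rB=8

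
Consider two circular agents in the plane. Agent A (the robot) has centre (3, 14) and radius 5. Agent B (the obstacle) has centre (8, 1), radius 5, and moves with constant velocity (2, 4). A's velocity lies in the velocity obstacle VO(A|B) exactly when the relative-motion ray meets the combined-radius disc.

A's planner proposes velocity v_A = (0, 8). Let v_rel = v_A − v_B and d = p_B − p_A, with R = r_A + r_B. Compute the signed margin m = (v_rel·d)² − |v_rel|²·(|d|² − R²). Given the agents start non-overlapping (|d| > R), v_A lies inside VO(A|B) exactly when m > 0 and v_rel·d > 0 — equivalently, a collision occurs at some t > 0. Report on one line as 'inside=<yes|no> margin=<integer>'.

d = (5, -13),  |d|² = 194;  R = 5+5 = 10,  c = 194−10² = 94
v_rel = (-2, 4),  |v_rel|² = 20;  v_rel·d = (-2)·(5) + (4)·(-13) = -62
20·t² + 124·t + 94 = 0  ⇒  m = (-62)² − 20·94 = 1964
m = 1964 > 0,  v_rel·d = -62 < 0  ⇒  outside

inside=no margin=1964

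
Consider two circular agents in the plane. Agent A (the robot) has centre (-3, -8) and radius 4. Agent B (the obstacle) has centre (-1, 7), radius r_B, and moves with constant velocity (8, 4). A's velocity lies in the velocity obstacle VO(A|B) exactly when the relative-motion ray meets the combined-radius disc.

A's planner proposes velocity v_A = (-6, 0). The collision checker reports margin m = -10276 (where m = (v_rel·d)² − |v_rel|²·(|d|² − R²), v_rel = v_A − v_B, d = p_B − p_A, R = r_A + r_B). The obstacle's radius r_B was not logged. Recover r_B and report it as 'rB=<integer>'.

m = -10276
d = (2, 15);  v_rel = (-14, -4),  |v_rel|² = 212
v_rel×d = (-14)·(15) − (-4)·(2) = -202
since m = R²·212 − (-202)²:  R² = (40804 + -10276) / 212 = 144
R = √144 = 12  ⇒  r_B = 12 − 4 = 8

rB=8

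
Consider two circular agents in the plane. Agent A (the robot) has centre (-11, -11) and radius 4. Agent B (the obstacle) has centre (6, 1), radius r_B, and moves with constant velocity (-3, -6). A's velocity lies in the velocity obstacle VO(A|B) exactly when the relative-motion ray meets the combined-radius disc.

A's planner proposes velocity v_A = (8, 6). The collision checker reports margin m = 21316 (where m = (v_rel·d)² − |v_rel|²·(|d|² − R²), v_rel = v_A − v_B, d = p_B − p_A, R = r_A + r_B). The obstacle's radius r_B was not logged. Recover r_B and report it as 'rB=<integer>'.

m = 21316
d = (17, 12);  v_rel = (11, 12),  |v_rel|² = 265
v_rel×d = (11)·(12) − (12)·(17) = -72
since m = R²·265 − (-72)²:  R² = (5184 + 21316) / 265 = 100
R = √100 = 10  ⇒  r_B = 10 − 4 = 6

rB=6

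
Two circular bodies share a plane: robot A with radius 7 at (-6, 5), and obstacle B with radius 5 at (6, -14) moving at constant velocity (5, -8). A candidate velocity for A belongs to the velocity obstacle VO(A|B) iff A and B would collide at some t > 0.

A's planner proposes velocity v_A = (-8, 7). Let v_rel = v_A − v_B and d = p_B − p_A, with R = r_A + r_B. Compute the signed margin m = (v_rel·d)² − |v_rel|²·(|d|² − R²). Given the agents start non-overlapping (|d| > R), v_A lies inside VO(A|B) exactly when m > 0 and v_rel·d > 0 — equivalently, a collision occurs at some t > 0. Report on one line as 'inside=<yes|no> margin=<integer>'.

d = (12, -19),  |d|² = 505;  R = 7+5 = 12,  c = 505−12² = 361
v_rel = (-13, 15),  |v_rel|² = 394;  v_rel·d = (-13)·(12) + (15)·(-19) = -441
394·t² + 882·t + 361 = 0  ⇒  m = (-441)² − 394·361 = 52247
m = 52247 > 0,  v_rel·d = -441 < 0  ⇒  outside

inside=no margin=52247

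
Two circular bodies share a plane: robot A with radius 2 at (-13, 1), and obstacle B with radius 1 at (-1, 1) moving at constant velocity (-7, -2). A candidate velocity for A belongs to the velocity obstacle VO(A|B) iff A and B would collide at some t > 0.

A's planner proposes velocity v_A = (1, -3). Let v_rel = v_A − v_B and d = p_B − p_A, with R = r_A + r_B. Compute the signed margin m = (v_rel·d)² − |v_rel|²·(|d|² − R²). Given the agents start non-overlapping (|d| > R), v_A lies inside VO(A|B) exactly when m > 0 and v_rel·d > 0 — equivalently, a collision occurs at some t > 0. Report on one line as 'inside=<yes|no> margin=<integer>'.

d = (12, 0),  |d|² = 144;  R = 2+1 = 3,  c = 144−3² = 135
v_rel = (8, -1),  |v_rel|² = 65;  v_rel·d = (8)·(12) + (-1)·(0) = 96
65·t² − 192·t + 135 = 0  ⇒  m = 96² − 65·135 = 441
m = 441 > 0,  v_rel·d = 96 > 0  ⇒  inside

inside=yes margin=441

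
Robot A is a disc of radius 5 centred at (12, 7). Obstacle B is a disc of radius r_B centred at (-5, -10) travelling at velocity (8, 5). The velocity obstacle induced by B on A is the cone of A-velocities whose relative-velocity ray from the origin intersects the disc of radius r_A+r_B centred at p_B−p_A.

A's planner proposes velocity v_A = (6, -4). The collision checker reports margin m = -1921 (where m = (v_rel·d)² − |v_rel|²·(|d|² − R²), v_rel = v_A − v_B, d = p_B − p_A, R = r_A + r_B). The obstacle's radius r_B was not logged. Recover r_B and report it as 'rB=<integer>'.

m = -1921
d = (-17, -17);  v_rel = (-2, -9),  |v_rel|² = 85
v_rel×d = (-2)·(-17) − (-9)·(-17) = -119
since m = R²·85 − (-119)²:  R² = (14161 + -1921) / 85 = 144
R = √144 = 12  ⇒  r_B = 12 − 5 = 7

rB=7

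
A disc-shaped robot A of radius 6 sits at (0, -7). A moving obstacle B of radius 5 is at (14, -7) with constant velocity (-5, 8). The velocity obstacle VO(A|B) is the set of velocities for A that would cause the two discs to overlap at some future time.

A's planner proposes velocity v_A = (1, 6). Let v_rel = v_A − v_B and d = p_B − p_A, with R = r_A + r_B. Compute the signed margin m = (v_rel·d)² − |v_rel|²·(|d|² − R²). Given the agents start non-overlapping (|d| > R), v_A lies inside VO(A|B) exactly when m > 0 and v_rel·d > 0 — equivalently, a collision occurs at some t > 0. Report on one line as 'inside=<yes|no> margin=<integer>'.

d = (14, 0),  |d|² = 196;  R = 6+5 = 11,  c = 196−11² = 75
v_rel = (6, -2),  |v_rel|² = 40;  v_rel·d = (6)·(14) + (-2)·(0) = 84
40·t² − 168·t + 75 = 0  ⇒  m = 84² − 40·75 = 4056
m = 4056 > 0,  v_rel·d = 84 > 0  ⇒  inside

inside=yes margin=4056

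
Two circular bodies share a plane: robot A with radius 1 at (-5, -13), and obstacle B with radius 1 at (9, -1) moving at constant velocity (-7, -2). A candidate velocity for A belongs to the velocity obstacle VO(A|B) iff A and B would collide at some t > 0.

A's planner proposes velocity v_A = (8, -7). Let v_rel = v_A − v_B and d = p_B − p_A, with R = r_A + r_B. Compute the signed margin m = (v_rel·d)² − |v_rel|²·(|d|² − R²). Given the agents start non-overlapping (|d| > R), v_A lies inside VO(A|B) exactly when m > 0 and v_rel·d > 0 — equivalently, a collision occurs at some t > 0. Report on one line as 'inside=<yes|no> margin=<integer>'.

d = (14, 12),  |d|² = 340;  R = 1+1 = 2,  c = 340−2² = 336
v_rel = (15, -5),  |v_rel|² = 250;  v_rel·d = (15)·(14) + (-5)·(12) = 150
250·t² − 300·t + 336 = 0  ⇒  m = 150² − 250·336 = -61500
m = -61500 < 0,  v_rel·d = 150 > 0  ⇒  outside

inside=no margin=-61500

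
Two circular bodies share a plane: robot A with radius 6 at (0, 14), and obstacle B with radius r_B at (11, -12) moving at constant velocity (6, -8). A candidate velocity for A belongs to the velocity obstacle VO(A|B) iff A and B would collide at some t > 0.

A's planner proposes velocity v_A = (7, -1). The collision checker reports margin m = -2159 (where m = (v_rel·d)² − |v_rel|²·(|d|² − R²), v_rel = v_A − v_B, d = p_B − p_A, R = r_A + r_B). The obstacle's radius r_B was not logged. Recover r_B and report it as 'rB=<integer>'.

m = -2159
d = (11, -26);  v_rel = (1, 7),  |v_rel|² = 50
v_rel×d = (1)·(-26) − (7)·(11) = -103
since m = R²·50 − (-103)²:  R² = (10609 + -2159) / 50 = 169
R = √169 = 13  ⇒  r_B = 13 − 6 = 7

rB=7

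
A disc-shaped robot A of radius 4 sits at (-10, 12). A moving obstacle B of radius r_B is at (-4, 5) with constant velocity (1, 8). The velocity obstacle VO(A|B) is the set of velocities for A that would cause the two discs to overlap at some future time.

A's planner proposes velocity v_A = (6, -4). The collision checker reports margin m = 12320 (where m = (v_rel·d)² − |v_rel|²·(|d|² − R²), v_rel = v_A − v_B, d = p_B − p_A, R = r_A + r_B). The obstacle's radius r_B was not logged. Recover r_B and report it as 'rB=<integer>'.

m = 12320
d = (6, -7);  v_rel = (5, -12),  |v_rel|² = 169
v_rel×d = (5)·(-7) − (-12)·(6) = 37
since m = R²·169 − 37²:  R² = (1369 + 12320) / 169 = 81
R = √81 = 9  ⇒  r_B = 9 − 4 = 5

rB=5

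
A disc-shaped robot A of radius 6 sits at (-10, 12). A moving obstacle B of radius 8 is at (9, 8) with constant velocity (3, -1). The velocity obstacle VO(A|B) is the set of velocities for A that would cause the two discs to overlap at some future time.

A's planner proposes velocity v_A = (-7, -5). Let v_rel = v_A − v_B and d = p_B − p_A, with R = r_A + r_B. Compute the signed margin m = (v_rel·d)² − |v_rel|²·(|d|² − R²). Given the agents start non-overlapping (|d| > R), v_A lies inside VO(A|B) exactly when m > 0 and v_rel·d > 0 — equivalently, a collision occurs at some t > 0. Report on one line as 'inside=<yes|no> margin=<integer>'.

d = (19, -4),  |d|² = 377;  R = 6+8 = 14,  c = 377−14² = 181
v_rel = (-10, -4),  |v_rel|² = 116;  v_rel·d = (-10)·(19) + (-4)·(-4) = -174
116·t² + 348·t + 181 = 0  ⇒  m = (-174)² − 116·181 = 9280
m = 9280 > 0,  v_rel·d = -174 < 0  ⇒  outside

inside=no margin=9280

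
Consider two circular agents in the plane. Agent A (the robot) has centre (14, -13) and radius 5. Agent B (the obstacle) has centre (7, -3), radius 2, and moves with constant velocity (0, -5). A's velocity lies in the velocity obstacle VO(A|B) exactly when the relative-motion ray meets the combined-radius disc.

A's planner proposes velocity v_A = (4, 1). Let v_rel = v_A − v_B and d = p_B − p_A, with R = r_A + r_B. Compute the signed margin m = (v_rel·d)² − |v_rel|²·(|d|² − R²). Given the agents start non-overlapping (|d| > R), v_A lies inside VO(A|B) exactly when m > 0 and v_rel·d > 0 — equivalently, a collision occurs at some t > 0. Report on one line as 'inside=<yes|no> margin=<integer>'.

d = (-7, 10),  |d|² = 149;  R = 5+2 = 7,  c = 149−7² = 100
v_rel = (4, 6),  |v_rel|² = 52;  v_rel·d = (4)·(-7) + (6)·(10) = 32
52·t² − 64·t + 100 = 0  ⇒  m = 32² − 52·100 = -4176
m = -4176 < 0,  v_rel·d = 32 > 0  ⇒  outside

inside=no margin=-4176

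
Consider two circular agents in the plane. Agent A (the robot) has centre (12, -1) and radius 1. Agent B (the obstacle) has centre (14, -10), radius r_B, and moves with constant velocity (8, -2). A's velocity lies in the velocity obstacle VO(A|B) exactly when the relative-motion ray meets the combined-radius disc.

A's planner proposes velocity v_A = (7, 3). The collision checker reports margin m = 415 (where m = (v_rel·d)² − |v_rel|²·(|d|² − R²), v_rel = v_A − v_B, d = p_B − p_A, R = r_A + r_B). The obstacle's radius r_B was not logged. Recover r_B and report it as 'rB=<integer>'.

m = 415
d = (2, -9);  v_rel = (-1, 5),  |v_rel|² = 26
v_rel×d = (-1)·(-9) − (5)·(2) = -1
since m = R²·26 − (-1)²:  R² = (1 + 415) / 26 = 16
R = √16 = 4  ⇒  r_B = 4 − 1 = 3

rB=3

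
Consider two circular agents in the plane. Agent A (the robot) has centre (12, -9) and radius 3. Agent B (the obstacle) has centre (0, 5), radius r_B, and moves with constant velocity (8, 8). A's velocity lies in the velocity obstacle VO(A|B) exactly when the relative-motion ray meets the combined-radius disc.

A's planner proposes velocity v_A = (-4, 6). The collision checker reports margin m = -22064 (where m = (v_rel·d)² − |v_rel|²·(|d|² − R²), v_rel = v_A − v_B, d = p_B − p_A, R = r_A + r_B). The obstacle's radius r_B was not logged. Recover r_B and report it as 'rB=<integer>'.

m = -22064
d = (-12, 14);  v_rel = (-12, -2),  |v_rel|² = 148
v_rel×d = (-12)·(14) − (-2)·(-12) = -192
since m = R²·148 − (-192)²:  R² = (36864 + -22064) / 148 = 100
R = √100 = 10  ⇒  r_B = 10 − 3 = 7

rB=7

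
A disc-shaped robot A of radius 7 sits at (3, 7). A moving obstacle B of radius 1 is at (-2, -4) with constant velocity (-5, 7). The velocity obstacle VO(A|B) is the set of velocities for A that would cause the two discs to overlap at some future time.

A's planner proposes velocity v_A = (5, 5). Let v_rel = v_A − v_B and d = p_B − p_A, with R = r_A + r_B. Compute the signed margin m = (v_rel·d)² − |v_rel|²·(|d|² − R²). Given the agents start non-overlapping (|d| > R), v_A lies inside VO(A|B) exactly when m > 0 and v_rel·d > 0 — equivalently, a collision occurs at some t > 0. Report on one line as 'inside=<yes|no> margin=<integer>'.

d = (-5, -11),  |d|² = 146;  R = 7+1 = 8,  c = 146−8² = 82
v_rel = (10, -2),  |v_rel|² = 104;  v_rel·d = (10)·(-5) + (-2)·(-11) = -28
104·t² + 56·t + 82 = 0  ⇒  m = (-28)² − 104·82 = -7744
m = -7744 < 0,  v_rel·d = -28 < 0  ⇒  outside

inside=no margin=-7744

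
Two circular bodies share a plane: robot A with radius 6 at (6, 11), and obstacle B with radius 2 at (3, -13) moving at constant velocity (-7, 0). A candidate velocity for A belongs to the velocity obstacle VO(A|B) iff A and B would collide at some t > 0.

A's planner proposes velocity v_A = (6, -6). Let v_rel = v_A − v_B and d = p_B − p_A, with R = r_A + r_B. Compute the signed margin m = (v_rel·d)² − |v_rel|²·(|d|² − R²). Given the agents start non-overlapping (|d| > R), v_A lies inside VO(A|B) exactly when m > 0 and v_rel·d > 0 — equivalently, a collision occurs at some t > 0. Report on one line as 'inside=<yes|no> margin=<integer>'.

d = (-3, -24),  |d|² = 585;  R = 6+2 = 8,  c = 585−8² = 521
v_rel = (13, -6),  |v_rel|² = 205;  v_rel·d = (13)·(-3) + (-6)·(-24) = 105
205·t² − 210·t + 521 = 0  ⇒  m = 105² − 205·521 = -95780
m = -95780 < 0,  v_rel·d = 105 > 0  ⇒  outside

inside=no margin=-95780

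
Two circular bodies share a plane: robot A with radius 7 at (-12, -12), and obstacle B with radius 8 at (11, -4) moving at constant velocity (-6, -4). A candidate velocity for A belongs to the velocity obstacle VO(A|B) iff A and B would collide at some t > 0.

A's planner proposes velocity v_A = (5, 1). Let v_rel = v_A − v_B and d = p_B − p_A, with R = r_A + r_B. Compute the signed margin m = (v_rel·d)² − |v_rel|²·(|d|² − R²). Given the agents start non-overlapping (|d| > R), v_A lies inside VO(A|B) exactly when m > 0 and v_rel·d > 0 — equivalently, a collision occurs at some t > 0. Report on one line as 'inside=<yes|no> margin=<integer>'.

d = (23, 8),  |d|² = 593;  R = 7+8 = 15,  c = 593−15² = 368
v_rel = (11, 5),  |v_rel|² = 146;  v_rel·d = (11)·(23) + (5)·(8) = 293
146·t² − 586·t + 368 = 0  ⇒  m = 293² − 146·368 = 32121
m = 32121 > 0,  v_rel·d = 293 > 0  ⇒  inside

inside=yes margin=32121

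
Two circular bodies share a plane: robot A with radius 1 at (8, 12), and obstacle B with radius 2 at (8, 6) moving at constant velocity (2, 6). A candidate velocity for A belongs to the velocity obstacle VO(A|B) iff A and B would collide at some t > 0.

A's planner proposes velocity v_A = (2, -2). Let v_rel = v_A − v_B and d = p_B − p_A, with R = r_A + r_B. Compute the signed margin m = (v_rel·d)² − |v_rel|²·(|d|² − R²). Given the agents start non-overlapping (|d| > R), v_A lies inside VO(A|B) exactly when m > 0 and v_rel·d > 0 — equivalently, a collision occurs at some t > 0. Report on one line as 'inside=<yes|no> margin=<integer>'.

d = (0, -6),  |d|² = 36;  R = 1+2 = 3,  c = 36−3² = 27
v_rel = (0, -8),  |v_rel|² = 64;  v_rel·d = (0)·(0) + (-8)·(-6) = 48
64·t² − 96·t + 27 = 0  ⇒  m = 48² − 64·27 = 576
m = 576 > 0,  v_rel·d = 48 > 0  ⇒  inside

inside=yes margin=576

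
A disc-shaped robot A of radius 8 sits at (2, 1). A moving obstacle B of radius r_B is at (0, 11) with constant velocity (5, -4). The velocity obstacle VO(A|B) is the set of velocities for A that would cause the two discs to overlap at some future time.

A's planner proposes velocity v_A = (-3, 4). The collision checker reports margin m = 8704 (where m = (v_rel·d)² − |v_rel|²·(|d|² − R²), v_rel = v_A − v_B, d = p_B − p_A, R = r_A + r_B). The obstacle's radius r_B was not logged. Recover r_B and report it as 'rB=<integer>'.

m = 8704
d = (-2, 10);  v_rel = (-8, 8),  |v_rel|² = 128
v_rel×d = (-8)·(10) − (8)·(-2) = -64
since m = R²·128 − (-64)²:  R² = (4096 + 8704) / 128 = 100
R = √100 = 10  ⇒  r_B = 10 − 8 = 2

rB=2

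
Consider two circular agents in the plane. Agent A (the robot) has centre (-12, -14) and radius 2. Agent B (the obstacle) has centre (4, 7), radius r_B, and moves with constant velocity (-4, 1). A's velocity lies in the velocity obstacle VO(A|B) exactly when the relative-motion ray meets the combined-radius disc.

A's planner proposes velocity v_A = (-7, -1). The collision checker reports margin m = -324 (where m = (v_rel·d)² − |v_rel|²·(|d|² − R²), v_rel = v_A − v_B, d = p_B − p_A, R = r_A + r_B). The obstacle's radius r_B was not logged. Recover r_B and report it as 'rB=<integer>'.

m = -324
d = (16, 21);  v_rel = (-3, -2),  |v_rel|² = 13
v_rel×d = (-3)·(21) − (-2)·(16) = -31
since m = R²·13 − (-31)²:  R² = (961 + -324) / 13 = 49
R = √49 = 7  ⇒  r_B = 7 − 2 = 5

rB=5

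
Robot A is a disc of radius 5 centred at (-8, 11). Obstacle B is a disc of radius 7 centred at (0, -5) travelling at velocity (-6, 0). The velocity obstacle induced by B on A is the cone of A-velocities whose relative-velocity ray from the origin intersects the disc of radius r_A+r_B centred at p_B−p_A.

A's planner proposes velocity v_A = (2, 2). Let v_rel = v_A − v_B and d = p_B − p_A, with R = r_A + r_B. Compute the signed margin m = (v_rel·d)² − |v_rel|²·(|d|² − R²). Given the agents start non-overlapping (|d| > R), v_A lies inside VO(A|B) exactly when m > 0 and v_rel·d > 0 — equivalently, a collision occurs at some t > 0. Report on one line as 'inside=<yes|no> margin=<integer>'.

d = (8, -16),  |d|² = 320;  R = 5+7 = 12,  c = 320−12² = 176
v_rel = (8, 2),  |v_rel|² = 68;  v_rel·d = (8)·(8) + (2)·(-16) = 32
68·t² − 64·t + 176 = 0  ⇒  m = 32² − 68·176 = -10944
m = -10944 < 0,  v_rel·d = 32 > 0  ⇒  outside

inside=no margin=-10944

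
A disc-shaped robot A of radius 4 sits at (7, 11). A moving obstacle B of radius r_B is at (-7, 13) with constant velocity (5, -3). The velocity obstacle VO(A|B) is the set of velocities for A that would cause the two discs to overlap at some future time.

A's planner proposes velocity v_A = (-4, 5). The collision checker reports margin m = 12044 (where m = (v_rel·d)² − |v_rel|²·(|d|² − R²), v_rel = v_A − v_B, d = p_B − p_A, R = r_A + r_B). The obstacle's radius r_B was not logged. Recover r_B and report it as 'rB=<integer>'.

m = 12044
d = (-14, 2);  v_rel = (-9, 8),  |v_rel|² = 145
v_rel×d = (-9)·(2) − (8)·(-14) = 94
since m = R²·145 − 94²:  R² = (8836 + 12044) / 145 = 144
R = √144 = 12  ⇒  r_B = 12 − 4 = 8

rB=8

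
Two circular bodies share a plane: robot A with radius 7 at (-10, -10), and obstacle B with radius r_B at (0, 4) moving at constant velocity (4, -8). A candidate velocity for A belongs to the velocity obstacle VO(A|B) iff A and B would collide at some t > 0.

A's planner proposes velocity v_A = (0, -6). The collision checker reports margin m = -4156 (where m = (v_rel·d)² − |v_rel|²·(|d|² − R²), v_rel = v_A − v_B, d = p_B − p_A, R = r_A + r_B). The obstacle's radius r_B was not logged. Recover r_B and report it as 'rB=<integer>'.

m = -4156
d = (10, 14);  v_rel = (-4, 2),  |v_rel|² = 20
v_rel×d = (-4)·(14) − (2)·(10) = -76
since m = R²·20 − (-76)²:  R² = (5776 + -4156) / 20 = 81
R = √81 = 9  ⇒  r_B = 9 − 7 = 2

rB=2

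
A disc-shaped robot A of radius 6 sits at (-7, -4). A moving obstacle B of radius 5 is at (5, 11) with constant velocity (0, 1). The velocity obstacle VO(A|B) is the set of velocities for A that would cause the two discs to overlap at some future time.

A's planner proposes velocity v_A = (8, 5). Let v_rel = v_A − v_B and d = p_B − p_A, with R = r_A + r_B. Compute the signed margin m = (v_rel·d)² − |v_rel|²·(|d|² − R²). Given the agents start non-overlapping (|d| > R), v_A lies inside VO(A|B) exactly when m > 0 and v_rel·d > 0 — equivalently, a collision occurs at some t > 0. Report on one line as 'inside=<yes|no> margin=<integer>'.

d = (12, 15),  |d|² = 369;  R = 6+5 = 11,  c = 369−11² = 248
v_rel = (8, 4),  |v_rel|² = 80;  v_rel·d = (8)·(12) + (4)·(15) = 156
80·t² − 312·t + 248 = 0  ⇒  m = 156² − 80·248 = 4496
m = 4496 > 0,  v_rel·d = 156 > 0  ⇒  inside

inside=yes margin=4496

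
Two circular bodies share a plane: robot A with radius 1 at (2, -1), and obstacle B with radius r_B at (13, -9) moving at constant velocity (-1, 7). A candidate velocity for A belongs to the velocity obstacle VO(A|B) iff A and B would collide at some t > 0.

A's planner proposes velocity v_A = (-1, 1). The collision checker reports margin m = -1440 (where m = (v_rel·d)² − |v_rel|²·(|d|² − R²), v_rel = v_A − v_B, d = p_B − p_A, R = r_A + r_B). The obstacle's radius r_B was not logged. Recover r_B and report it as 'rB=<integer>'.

m = -1440
d = (11, -8);  v_rel = (0, -6),  |v_rel|² = 36
v_rel×d = (0)·(-8) − (-6)·(11) = 66
since m = R²·36 − 66²:  R² = (4356 + -1440) / 36 = 81
R = √81 = 9  ⇒  r_B = 9 − 1 = 8

rB=8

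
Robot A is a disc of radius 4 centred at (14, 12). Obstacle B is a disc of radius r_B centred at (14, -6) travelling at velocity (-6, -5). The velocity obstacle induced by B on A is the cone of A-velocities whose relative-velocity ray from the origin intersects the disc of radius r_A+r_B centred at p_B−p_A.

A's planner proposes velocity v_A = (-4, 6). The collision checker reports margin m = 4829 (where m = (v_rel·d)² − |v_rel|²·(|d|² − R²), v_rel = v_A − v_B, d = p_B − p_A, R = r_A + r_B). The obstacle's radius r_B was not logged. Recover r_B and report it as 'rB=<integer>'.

m = 4829
d = (0, -18);  v_rel = (2, 11),  |v_rel|² = 125
v_rel×d = (2)·(-18) − (11)·(0) = -36
since m = R²·125 − (-36)²:  R² = (1296 + 4829) / 125 = 49
R = √49 = 7  ⇒  r_B = 7 − 4 = 3

rB=3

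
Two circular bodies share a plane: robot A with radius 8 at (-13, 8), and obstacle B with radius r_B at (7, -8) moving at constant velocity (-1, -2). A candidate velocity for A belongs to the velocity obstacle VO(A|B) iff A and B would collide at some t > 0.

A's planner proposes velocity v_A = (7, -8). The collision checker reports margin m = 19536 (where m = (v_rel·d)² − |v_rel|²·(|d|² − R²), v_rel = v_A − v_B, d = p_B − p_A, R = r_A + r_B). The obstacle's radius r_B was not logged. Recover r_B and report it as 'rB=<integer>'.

m = 19536
d = (20, -16);  v_rel = (8, -6),  |v_rel|² = 100
v_rel×d = (8)·(-16) − (-6)·(20) = -8
since m = R²·100 − (-8)²:  R² = (64 + 19536) / 100 = 196
R = √196 = 14  ⇒  r_B = 14 − 8 = 6

rB=6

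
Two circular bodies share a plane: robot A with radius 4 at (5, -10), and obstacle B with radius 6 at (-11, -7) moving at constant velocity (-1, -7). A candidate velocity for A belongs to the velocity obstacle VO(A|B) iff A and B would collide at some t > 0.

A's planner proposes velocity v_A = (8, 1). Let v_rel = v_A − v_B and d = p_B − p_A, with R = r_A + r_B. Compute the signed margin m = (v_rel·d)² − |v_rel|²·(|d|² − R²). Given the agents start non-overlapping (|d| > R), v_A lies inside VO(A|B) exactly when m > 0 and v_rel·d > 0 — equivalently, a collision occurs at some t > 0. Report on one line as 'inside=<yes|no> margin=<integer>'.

d = (-16, 3),  |d|² = 265;  R = 4+6 = 10,  c = 265−10² = 165
v_rel = (9, 8),  |v_rel|² = 145;  v_rel·d = (9)·(-16) + (8)·(3) = -120
145·t² + 240·t + 165 = 0  ⇒  m = (-120)² − 145·165 = -9525
m = -9525 < 0,  v_rel·d = -120 < 0  ⇒  outside

inside=no margin=-9525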